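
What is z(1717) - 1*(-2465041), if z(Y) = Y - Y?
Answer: 2465041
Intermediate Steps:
z(Y) = 0
z(1717) - 1*(-2465041) = 0 - 1*(-2465041) = 0 + 2465041 = 2465041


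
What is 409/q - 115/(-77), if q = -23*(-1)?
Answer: 34138/1771 ≈ 19.276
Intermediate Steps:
q = 23
409/q - 115/(-77) = 409/23 - 115/(-77) = 409*(1/23) - 115*(-1/77) = 409/23 + 115/77 = 34138/1771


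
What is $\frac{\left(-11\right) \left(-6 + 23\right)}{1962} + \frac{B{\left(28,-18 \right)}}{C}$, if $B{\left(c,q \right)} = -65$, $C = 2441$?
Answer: $- \frac{583997}{4789242} \approx -0.12194$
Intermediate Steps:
$\frac{\left(-11\right) \left(-6 + 23\right)}{1962} + \frac{B{\left(28,-18 \right)}}{C} = \frac{\left(-11\right) \left(-6 + 23\right)}{1962} - \frac{65}{2441} = \left(-11\right) 17 \cdot \frac{1}{1962} - \frac{65}{2441} = \left(-187\right) \frac{1}{1962} - \frac{65}{2441} = - \frac{187}{1962} - \frac{65}{2441} = - \frac{583997}{4789242}$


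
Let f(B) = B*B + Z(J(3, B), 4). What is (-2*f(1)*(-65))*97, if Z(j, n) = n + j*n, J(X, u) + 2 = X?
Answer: 113490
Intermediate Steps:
J(X, u) = -2 + X
f(B) = 8 + B**2 (f(B) = B*B + 4*(1 + (-2 + 3)) = B**2 + 4*(1 + 1) = B**2 + 4*2 = B**2 + 8 = 8 + B**2)
(-2*f(1)*(-65))*97 = (-2*(8 + 1**2)*(-65))*97 = (-2*(8 + 1)*(-65))*97 = (-2*9*(-65))*97 = -18*(-65)*97 = 1170*97 = 113490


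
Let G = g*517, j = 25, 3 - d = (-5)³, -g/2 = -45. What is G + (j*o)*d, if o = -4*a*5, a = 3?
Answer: -145470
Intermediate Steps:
g = 90 (g = -2*(-45) = 90)
d = 128 (d = 3 - 1*(-5)³ = 3 - 1*(-125) = 3 + 125 = 128)
G = 46530 (G = 90*517 = 46530)
o = -60 (o = -12*5 = -4*15 = -60)
G + (j*o)*d = 46530 + (25*(-60))*128 = 46530 - 1500*128 = 46530 - 192000 = -145470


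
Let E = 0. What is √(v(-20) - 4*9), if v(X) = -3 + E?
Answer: I*√39 ≈ 6.245*I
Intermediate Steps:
v(X) = -3 (v(X) = -3 + 0 = -3)
√(v(-20) - 4*9) = √(-3 - 4*9) = √(-3 - 36) = √(-39) = I*√39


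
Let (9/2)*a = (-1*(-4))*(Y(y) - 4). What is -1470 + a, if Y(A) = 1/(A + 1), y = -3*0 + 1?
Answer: -13258/9 ≈ -1473.1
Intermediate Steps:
y = 1 (y = 0 + 1 = 1)
Y(A) = 1/(1 + A)
a = -28/9 (a = 2*((-1*(-4))*(1/(1 + 1) - 4))/9 = 2*(4*(1/2 - 4))/9 = 2*(4*(½ - 4))/9 = 2*(4*(-7/2))/9 = (2/9)*(-14) = -28/9 ≈ -3.1111)
-1470 + a = -1470 - 28/9 = -13258/9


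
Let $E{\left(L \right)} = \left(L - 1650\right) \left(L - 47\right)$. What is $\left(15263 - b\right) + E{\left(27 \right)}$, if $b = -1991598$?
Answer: $2039321$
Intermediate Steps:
$E{\left(L \right)} = \left(-1650 + L\right) \left(-47 + L\right)$
$\left(15263 - b\right) + E{\left(27 \right)} = \left(15263 - -1991598\right) + \left(77550 + 27^{2} - 45819\right) = \left(15263 + 1991598\right) + \left(77550 + 729 - 45819\right) = 2006861 + 32460 = 2039321$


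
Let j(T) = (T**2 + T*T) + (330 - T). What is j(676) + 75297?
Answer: 988903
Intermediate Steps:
j(T) = 330 - T + 2*T**2 (j(T) = (T**2 + T**2) + (330 - T) = 2*T**2 + (330 - T) = 330 - T + 2*T**2)
j(676) + 75297 = (330 - 1*676 + 2*676**2) + 75297 = (330 - 676 + 2*456976) + 75297 = (330 - 676 + 913952) + 75297 = 913606 + 75297 = 988903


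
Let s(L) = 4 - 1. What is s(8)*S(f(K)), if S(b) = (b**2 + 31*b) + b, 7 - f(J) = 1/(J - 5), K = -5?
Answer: 83283/100 ≈ 832.83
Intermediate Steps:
s(L) = 3
f(J) = 7 - 1/(-5 + J) (f(J) = 7 - 1/(J - 5) = 7 - 1/(-5 + J))
S(b) = b**2 + 32*b
s(8)*S(f(K)) = 3*(((-36 + 7*(-5))/(-5 - 5))*(32 + (-36 + 7*(-5))/(-5 - 5))) = 3*(((-36 - 35)/(-10))*(32 + (-36 - 35)/(-10))) = 3*((-1/10*(-71))*(32 - 1/10*(-71))) = 3*(71*(32 + 71/10)/10) = 3*((71/10)*(391/10)) = 3*(27761/100) = 83283/100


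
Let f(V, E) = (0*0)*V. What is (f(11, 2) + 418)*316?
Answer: 132088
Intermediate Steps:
f(V, E) = 0 (f(V, E) = 0*V = 0)
(f(11, 2) + 418)*316 = (0 + 418)*316 = 418*316 = 132088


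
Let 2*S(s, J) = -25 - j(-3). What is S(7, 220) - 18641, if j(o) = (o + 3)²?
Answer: -37307/2 ≈ -18654.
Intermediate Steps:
j(o) = (3 + o)²
S(s, J) = -25/2 (S(s, J) = (-25 - (3 - 3)²)/2 = (-25 - 1*0²)/2 = (-25 - 1*0)/2 = (-25 + 0)/2 = (½)*(-25) = -25/2)
S(7, 220) - 18641 = -25/2 - 18641 = -37307/2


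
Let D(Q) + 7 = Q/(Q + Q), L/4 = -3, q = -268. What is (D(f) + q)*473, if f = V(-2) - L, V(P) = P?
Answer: -259677/2 ≈ -1.2984e+5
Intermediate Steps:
L = -12 (L = 4*(-3) = -12)
f = 10 (f = -2 - 1*(-12) = -2 + 12 = 10)
D(Q) = -13/2 (D(Q) = -7 + Q/(Q + Q) = -7 + Q/((2*Q)) = -7 + (1/(2*Q))*Q = -7 + ½ = -13/2)
(D(f) + q)*473 = (-13/2 - 268)*473 = -549/2*473 = -259677/2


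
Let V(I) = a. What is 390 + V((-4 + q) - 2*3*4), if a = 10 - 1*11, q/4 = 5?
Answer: 389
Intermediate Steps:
q = 20 (q = 4*5 = 20)
a = -1 (a = 10 - 11 = -1)
V(I) = -1
390 + V((-4 + q) - 2*3*4) = 390 - 1 = 389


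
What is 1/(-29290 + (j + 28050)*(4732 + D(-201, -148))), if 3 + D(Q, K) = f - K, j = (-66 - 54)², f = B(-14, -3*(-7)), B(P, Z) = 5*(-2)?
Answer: 1/206574860 ≈ 4.8409e-9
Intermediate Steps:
B(P, Z) = -10
f = -10
j = 14400 (j = (-120)² = 14400)
D(Q, K) = -13 - K (D(Q, K) = -3 + (-10 - K) = -13 - K)
1/(-29290 + (j + 28050)*(4732 + D(-201, -148))) = 1/(-29290 + (14400 + 28050)*(4732 + (-13 - 1*(-148)))) = 1/(-29290 + 42450*(4732 + (-13 + 148))) = 1/(-29290 + 42450*(4732 + 135)) = 1/(-29290 + 42450*4867) = 1/(-29290 + 206604150) = 1/206574860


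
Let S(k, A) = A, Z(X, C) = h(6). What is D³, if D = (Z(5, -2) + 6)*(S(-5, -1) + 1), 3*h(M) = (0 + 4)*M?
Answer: 0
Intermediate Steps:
h(M) = 4*M/3 (h(M) = ((0 + 4)*M)/3 = (4*M)/3 = 4*M/3)
Z(X, C) = 8 (Z(X, C) = (4/3)*6 = 8)
D = 0 (D = (8 + 6)*(-1 + 1) = 14*0 = 0)
D³ = 0³ = 0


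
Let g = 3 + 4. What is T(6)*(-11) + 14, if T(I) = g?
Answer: -63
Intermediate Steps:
g = 7
T(I) = 7
T(6)*(-11) + 14 = 7*(-11) + 14 = -77 + 14 = -63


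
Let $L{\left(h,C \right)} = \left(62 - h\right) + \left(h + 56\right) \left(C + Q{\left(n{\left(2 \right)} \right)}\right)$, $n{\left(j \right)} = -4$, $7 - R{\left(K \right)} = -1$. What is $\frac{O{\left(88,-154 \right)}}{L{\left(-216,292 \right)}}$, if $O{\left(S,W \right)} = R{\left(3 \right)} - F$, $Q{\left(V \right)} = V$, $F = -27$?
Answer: $- \frac{35}{45802} \approx -0.00076416$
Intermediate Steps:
$R{\left(K \right)} = 8$ ($R{\left(K \right)} = 7 - -1 = 7 + 1 = 8$)
$L{\left(h,C \right)} = 62 - h + \left(-4 + C\right) \left(56 + h\right)$ ($L{\left(h,C \right)} = \left(62 - h\right) + \left(h + 56\right) \left(C - 4\right) = \left(62 - h\right) + \left(56 + h\right) \left(-4 + C\right) = \left(62 - h\right) + \left(-4 + C\right) \left(56 + h\right) = 62 - h + \left(-4 + C\right) \left(56 + h\right)$)
$O{\left(S,W \right)} = 35$ ($O{\left(S,W \right)} = 8 - -27 = 8 + 27 = 35$)
$\frac{O{\left(88,-154 \right)}}{L{\left(-216,292 \right)}} = \frac{35}{-162 - -1080 + 56 \cdot 292 + 292 \left(-216\right)} = \frac{35}{-162 + 1080 + 16352 - 63072} = \frac{35}{-45802} = 35 \left(- \frac{1}{45802}\right) = - \frac{35}{45802}$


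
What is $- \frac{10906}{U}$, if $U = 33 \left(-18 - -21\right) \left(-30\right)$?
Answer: $\frac{5453}{1485} \approx 3.6721$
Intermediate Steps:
$U = -2970$ ($U = 33 \left(-18 + 21\right) \left(-30\right) = 33 \cdot 3 \left(-30\right) = 99 \left(-30\right) = -2970$)
$- \frac{10906}{U} = - \frac{10906}{-2970} = \left(-10906\right) \left(- \frac{1}{2970}\right) = \frac{5453}{1485}$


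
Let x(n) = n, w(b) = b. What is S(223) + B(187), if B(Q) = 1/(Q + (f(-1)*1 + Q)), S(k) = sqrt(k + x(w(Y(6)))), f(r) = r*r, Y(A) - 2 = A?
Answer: 1/375 + sqrt(231) ≈ 15.201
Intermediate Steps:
Y(A) = 2 + A
f(r) = r**2
S(k) = sqrt(8 + k) (S(k) = sqrt(k + (2 + 6)) = sqrt(k + 8) = sqrt(8 + k))
B(Q) = 1/(1 + 2*Q) (B(Q) = 1/(Q + ((-1)**2*1 + Q)) = 1/(Q + (1*1 + Q)) = 1/(Q + (1 + Q)) = 1/(1 + 2*Q))
S(223) + B(187) = sqrt(8 + 223) + 1/(1 + 2*187) = sqrt(231) + 1/(1 + 374) = sqrt(231) + 1/375 = 1/375 + sqrt(231)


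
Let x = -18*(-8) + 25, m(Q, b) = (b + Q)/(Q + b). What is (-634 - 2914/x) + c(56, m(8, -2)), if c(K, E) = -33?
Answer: -115637/169 ≈ -684.24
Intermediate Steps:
m(Q, b) = 1 (m(Q, b) = (Q + b)/(Q + b) = 1)
x = 169 (x = 144 + 25 = 169)
(-634 - 2914/x) + c(56, m(8, -2)) = (-634 - 2914/169) - 33 = -110060/169 - 33 = -115637/169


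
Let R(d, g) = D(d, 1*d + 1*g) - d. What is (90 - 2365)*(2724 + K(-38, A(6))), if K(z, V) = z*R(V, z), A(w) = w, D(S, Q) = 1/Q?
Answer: -107496025/16 ≈ -6.7185e+6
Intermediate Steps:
R(d, g) = 1/(d + g) - d (R(d, g) = 1/(1*d + 1*g) - d = 1/(d + g) - d)
K(z, V) = z*(1 - V*(V + z))/(V + z) (K(z, V) = z*((1 - V*(V + z))/(V + z)) = z*(1 - V*(V + z))/(V + z))
(90 - 2365)*(2724 + K(-38, A(6))) = (90 - 2365)*(2724 - 1*(-38)*(-1 + 6*(6 - 38))/(6 - 38)) = -2275*(2724 - 1*(-38)*(-1 + 6*(-32))/(-32)) = -2275*(2724 - 1*(-38)*(-1/32)*(-1 - 192)) = -2275*(2724 - 1*(-38)*(-1/32)*(-193)) = -2275*(2724 + 3667/16) = -2275*47251/16 = -107496025/16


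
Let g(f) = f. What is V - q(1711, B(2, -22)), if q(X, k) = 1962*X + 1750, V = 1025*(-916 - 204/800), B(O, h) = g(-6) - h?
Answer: -34383147/8 ≈ -4.2979e+6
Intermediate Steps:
B(O, h) = -6 - h
V = -7513291/8 (V = 1025*(-916 - 204*1/800) = 1025*(-916 - 51/200) = 1025*(-183251/200) = -7513291/8 ≈ -9.3916e+5)
q(X, k) = 1750 + 1962*X
V - q(1711, B(2, -22)) = -7513291/8 - (1750 + 1962*1711) = -7513291/8 - (1750 + 3356982) = -7513291/8 - 1*3358732 = -7513291/8 - 3358732 = -34383147/8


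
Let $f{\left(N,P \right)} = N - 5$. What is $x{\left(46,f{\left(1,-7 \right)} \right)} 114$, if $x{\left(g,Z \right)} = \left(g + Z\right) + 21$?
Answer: $7182$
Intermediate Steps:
$f{\left(N,P \right)} = -5 + N$
$x{\left(g,Z \right)} = 21 + Z + g$ ($x{\left(g,Z \right)} = \left(Z + g\right) + 21 = 21 + Z + g$)
$x{\left(46,f{\left(1,-7 \right)} \right)} 114 = \left(21 + \left(-5 + 1\right) + 46\right) 114 = \left(21 - 4 + 46\right) 114 = 63 \cdot 114 = 7182$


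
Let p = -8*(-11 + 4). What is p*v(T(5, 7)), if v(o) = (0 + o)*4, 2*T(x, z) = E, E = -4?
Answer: -448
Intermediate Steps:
T(x, z) = -2 (T(x, z) = (1/2)*(-4) = -2)
v(o) = 4*o (v(o) = o*4 = 4*o)
p = 56 (p = -8*(-7) = 56)
p*v(T(5, 7)) = 56*(4*(-2)) = 56*(-8) = -448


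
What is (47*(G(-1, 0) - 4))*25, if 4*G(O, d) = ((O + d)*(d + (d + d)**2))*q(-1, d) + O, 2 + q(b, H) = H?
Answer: -19975/4 ≈ -4993.8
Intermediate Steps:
q(b, H) = -2 + H
G(O, d) = O/4 + (-2 + d)*(O + d)*(d + 4*d**2)/4 (G(O, d) = (((O + d)*(d + (d + d)**2))*(-2 + d) + O)/4 = (((O + d)*(d + (2*d)**2))*(-2 + d) + O)/4 = (((O + d)*(d + 4*d**2))*(-2 + d) + O)/4 = ((-2 + d)*(O + d)*(d + 4*d**2) + O)/4 = (O + (-2 + d)*(O + d)*(d + 4*d**2))/4 = O/4 + (-2 + d)*(O + d)*(d + 4*d**2)/4)
(47*(G(-1, 0) - 4))*25 = (47*(((1/4)*(-1) + 0**3*(-2 + 0) + (1/4)*0**2*(-2 + 0) - 1*0**2*(-2 + 0) + (1/4)*(-1)*0*(-2 + 0)) - 4))*25 = (47*((-1/4 + 0*(-2) + (1/4)*0*(-2) - 1*0*(-2) + (1/4)*(-1)*0*(-2)) - 4))*25 = (47*((-1/4 + 0 + 0 + 0 + 0) - 4))*25 = (47*(-1/4 - 4))*25 = (47*(-17/4))*25 = -799/4*25 = -19975/4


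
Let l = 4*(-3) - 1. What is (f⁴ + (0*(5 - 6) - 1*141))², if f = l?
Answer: 807696400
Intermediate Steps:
l = -13 (l = -12 - 1 = -13)
f = -13
(f⁴ + (0*(5 - 6) - 1*141))² = ((-13)⁴ + (0*(5 - 6) - 1*141))² = (28561 + (0*(-1) - 141))² = (28561 + (0 - 141))² = (28561 - 141)² = 28420² = 807696400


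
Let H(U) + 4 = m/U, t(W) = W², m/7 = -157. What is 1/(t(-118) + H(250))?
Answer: 250/3478901 ≈ 7.1862e-5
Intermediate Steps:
m = -1099 (m = 7*(-157) = -1099)
H(U) = -4 - 1099/U
1/(t(-118) + H(250)) = 1/((-118)² + (-4 - 1099/250)) = 1/(13924 + (-4 - 1099*1/250)) = 1/(13924 + (-4 - 1099/250)) = 1/(13924 - 2099/250) = 1/(3478901/250) = 250/3478901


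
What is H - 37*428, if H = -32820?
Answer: -48656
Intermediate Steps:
H - 37*428 = -32820 - 37*428 = -32820 - 15836 = -48656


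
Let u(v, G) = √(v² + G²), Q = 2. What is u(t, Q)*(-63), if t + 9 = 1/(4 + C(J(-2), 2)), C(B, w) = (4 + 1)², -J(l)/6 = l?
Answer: -126*√17741/29 ≈ -578.71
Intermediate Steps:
J(l) = -6*l
C(B, w) = 25 (C(B, w) = 5² = 25)
t = -260/29 (t = -9 + 1/(4 + 25) = -9 + 1/29 = -260/29 ≈ -8.9655)
u(v, G) = √(G² + v²)
u(t, Q)*(-63) = √(2² + (-260/29)²)*(-63) = √(4 + 67600/841)*(-63) = √(70964/841)*(-63) = (2*√17741/29)*(-63) = -126*√17741/29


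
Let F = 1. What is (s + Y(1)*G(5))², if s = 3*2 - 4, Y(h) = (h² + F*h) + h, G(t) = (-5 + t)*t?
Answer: 4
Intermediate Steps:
G(t) = t*(-5 + t)
Y(h) = h² + 2*h (Y(h) = (h² + 1*h) + h = (h² + h) + h = (h + h²) + h = h² + 2*h)
s = 2 (s = 6 - 4 = 2)
(s + Y(1)*G(5))² = (2 + (1*(2 + 1))*(5*(-5 + 5)))² = (2 + (1*3)*(5*0))² = (2 + 3*0)² = (2 + 0)² = 2² = 4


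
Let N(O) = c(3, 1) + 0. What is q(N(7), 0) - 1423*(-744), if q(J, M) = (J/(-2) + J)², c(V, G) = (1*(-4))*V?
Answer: 1058748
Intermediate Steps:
c(V, G) = -4*V
N(O) = -12 (N(O) = -4*3 + 0 = -12 + 0 = -12)
q(J, M) = J²/4 (q(J, M) = (J*(-½) + J)² = (-J/2 + J)² = (J/2)² = J²/4)
q(N(7), 0) - 1423*(-744) = (¼)*(-12)² - 1423*(-744) = (¼)*144 + 1058712 = 36 + 1058712 = 1058748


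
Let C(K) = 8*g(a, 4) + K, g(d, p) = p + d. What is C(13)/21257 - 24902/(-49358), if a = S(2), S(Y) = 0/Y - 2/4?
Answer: 9161474/18089707 ≈ 0.50645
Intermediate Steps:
S(Y) = -½ (S(Y) = 0 - 2*¼ = 0 - ½ = -½)
a = -½ ≈ -0.50000
g(d, p) = d + p
C(K) = 28 + K (C(K) = 8*(-½ + 4) + K = 8*(7/2) + K = 28 + K)
C(13)/21257 - 24902/(-49358) = (28 + 13)/21257 - 24902/(-49358) = 41*(1/21257) - 24902*(-1/49358) = 41/21257 + 12451/24679 = 9161474/18089707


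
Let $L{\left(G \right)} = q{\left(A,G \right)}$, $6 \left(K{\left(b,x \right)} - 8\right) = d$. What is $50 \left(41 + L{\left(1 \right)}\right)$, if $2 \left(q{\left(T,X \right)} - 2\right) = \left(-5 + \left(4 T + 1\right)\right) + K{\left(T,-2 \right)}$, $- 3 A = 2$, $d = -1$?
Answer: $\frac{13075}{6} \approx 2179.2$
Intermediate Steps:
$K{\left(b,x \right)} = \frac{47}{6}$ ($K{\left(b,x \right)} = 8 + \frac{1}{6} \left(-1\right) = 8 - \frac{1}{6} = \frac{47}{6}$)
$A = - \frac{2}{3}$ ($A = \left(- \frac{1}{3}\right) 2 = - \frac{2}{3} \approx -0.66667$)
$q{\left(T,X \right)} = \frac{47}{12} + 2 T$ ($q{\left(T,X \right)} = 2 + \frac{\left(-5 + \left(4 T + 1\right)\right) + \frac{47}{6}}{2} = 2 + \frac{\left(-5 + \left(1 + 4 T\right)\right) + \frac{47}{6}}{2} = 2 + \frac{\left(-4 + 4 T\right) + \frac{47}{6}}{2} = 2 + \frac{\frac{23}{6} + 4 T}{2} = 2 + \left(\frac{23}{12} + 2 T\right) = \frac{47}{12} + 2 T$)
$L{\left(G \right)} = \frac{31}{12}$ ($L{\left(G \right)} = \frac{47}{12} + 2 \left(- \frac{2}{3}\right) = \frac{47}{12} - \frac{4}{3} = \frac{31}{12}$)
$50 \left(41 + L{\left(1 \right)}\right) = 50 \left(41 + \frac{31}{12}\right) = 50 \cdot \frac{523}{12} = \frac{13075}{6}$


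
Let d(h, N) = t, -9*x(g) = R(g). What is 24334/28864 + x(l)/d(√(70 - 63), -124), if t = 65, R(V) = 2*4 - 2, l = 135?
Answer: 2343701/2814240 ≈ 0.83280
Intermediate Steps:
R(V) = 6 (R(V) = 8 - 2 = 6)
x(g) = -⅔ (x(g) = -⅑*6 = -⅔)
d(h, N) = 65
24334/28864 + x(l)/d(√(70 - 63), -124) = 24334/28864 - ⅔/65 = 24334*(1/28864) - ⅔*1/65 = 12167/14432 - 2/195 = 2343701/2814240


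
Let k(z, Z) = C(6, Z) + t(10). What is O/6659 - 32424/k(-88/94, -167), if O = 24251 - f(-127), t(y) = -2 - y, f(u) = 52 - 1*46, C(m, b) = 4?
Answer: 27013172/6659 ≈ 4056.6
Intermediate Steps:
f(u) = 6 (f(u) = 52 - 46 = 6)
k(z, Z) = -8 (k(z, Z) = 4 + (-2 - 1*10) = 4 + (-2 - 10) = 4 - 12 = -8)
O = 24245 (O = 24251 - 1*6 = 24251 - 6 = 24245)
O/6659 - 32424/k(-88/94, -167) = 24245/6659 - 32424/(-8) = 24245*(1/6659) - 32424*(-⅛) = 24245/6659 + 4053 = 27013172/6659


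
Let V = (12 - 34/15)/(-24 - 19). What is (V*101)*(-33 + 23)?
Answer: 29492/129 ≈ 228.62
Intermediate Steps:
V = -146/645 (V = (12 - 34*1/15)/(-43) = (12 - 34/15)*(-1/43) = (146/15)*(-1/43) = -146/645 ≈ -0.22636)
(V*101)*(-33 + 23) = (-146/645*101)*(-33 + 23) = -14746/645*(-10) = 29492/129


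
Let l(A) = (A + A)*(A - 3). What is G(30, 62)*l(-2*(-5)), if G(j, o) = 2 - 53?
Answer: -7140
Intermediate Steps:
G(j, o) = -51
l(A) = 2*A*(-3 + A) (l(A) = (2*A)*(-3 + A) = 2*A*(-3 + A))
G(30, 62)*l(-2*(-5)) = -102*(-2*(-5))*(-3 - 2*(-5)) = -102*10*(-3 + 10) = -102*10*7 = -51*140 = -7140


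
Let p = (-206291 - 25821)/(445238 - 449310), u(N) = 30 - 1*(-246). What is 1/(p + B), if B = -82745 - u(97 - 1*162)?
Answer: -509/42228675 ≈ -1.2053e-5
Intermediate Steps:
u(N) = 276 (u(N) = 30 + 246 = 276)
p = 29014/509 (p = -232112/(-4072) = -232112*(-1/4072) = 29014/509 ≈ 57.002)
B = -83021 (B = -82745 - 1*276 = -82745 - 276 = -83021)
1/(p + B) = 1/(29014/509 - 83021) = 1/(-42228675/509) = -509/42228675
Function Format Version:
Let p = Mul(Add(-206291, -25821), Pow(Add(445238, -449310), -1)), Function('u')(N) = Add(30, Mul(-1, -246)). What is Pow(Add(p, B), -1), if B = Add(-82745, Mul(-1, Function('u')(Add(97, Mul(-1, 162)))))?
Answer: Rational(-509, 42228675) ≈ -1.2053e-5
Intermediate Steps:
Function('u')(N) = 276 (Function('u')(N) = Add(30, 246) = 276)
p = Rational(29014, 509) (p = Mul(-232112, Pow(-4072, -1)) = Mul(-232112, Rational(-1, 4072)) = Rational(29014, 509) ≈ 57.002)
B = -83021 (B = Add(-82745, Mul(-1, 276)) = Add(-82745, -276) = -83021)
Pow(Add(p, B), -1) = Pow(Add(Rational(29014, 509), -83021), -1) = Pow(Rational(-42228675, 509), -1) = Rational(-509, 42228675)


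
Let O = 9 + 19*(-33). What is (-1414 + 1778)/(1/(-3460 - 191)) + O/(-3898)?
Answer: -2590150527/1949 ≈ -1.3290e+6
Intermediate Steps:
O = -618 (O = 9 - 627 = -618)
(-1414 + 1778)/(1/(-3460 - 191)) + O/(-3898) = (-1414 + 1778)/(1/(-3460 - 191)) - 618/(-3898) = 364/(1/(-3651)) - 618*(-1/3898) = 364/(-1/3651) + 309/1949 = 364*(-3651) + 309/1949 = -1328964 + 309/1949 = -2590150527/1949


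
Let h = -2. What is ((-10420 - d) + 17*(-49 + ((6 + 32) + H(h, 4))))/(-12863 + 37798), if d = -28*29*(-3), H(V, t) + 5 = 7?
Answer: -13009/24935 ≈ -0.52172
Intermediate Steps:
H(V, t) = 2 (H(V, t) = -5 + 7 = 2)
d = 2436 (d = -812*(-3) = 2436)
((-10420 - d) + 17*(-49 + ((6 + 32) + H(h, 4))))/(-12863 + 37798) = ((-10420 - 1*2436) + 17*(-49 + ((6 + 32) + 2)))/(-12863 + 37798) = ((-10420 - 2436) + 17*(-49 + (38 + 2)))/24935 = (-12856 + 17*(-49 + 40))*(1/24935) = (-12856 + 17*(-9))*(1/24935) = (-12856 - 153)*(1/24935) = -13009*1/24935 = -13009/24935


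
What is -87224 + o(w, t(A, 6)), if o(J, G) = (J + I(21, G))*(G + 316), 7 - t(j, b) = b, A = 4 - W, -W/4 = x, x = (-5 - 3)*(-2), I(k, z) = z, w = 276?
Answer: 585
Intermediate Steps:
x = 16 (x = -8*(-2) = 16)
W = -64 (W = -4*16 = -64)
A = 68 (A = 4 - 1*(-64) = 4 + 64 = 68)
t(j, b) = 7 - b
o(J, G) = (316 + G)*(G + J) (o(J, G) = (J + G)*(G + 316) = (G + J)*(316 + G) = (316 + G)*(G + J))
-87224 + o(w, t(A, 6)) = -87224 + ((7 - 1*6)**2 + 316*(7 - 1*6) + 316*276 + (7 - 1*6)*276) = -87224 + ((7 - 6)**2 + 316*(7 - 6) + 87216 + (7 - 6)*276) = -87224 + (1**2 + 316*1 + 87216 + 1*276) = -87224 + (1 + 316 + 87216 + 276) = -87224 + 87809 = 585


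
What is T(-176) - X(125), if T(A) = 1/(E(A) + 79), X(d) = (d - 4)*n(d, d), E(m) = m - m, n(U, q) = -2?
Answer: 19119/79 ≈ 242.01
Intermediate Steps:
E(m) = 0
X(d) = 8 - 2*d (X(d) = (d - 4)*(-2) = (-4 + d)*(-2) = 8 - 2*d)
T(A) = 1/79 (T(A) = 1/(0 + 79) = 1/79)
T(-176) - X(125) = 1/79 - (8 - 2*125) = 1/79 - (8 - 250) = 1/79 - 1*(-242) = 1/79 + 242 = 19119/79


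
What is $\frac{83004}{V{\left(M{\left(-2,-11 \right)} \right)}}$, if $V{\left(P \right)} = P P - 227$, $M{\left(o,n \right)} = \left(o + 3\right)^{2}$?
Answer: $- \frac{41502}{113} \approx -367.27$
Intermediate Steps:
$M{\left(o,n \right)} = \left(3 + o\right)^{2}$
$V{\left(P \right)} = -227 + P^{2}$ ($V{\left(P \right)} = P^{2} - 227 = -227 + P^{2}$)
$\frac{83004}{V{\left(M{\left(-2,-11 \right)} \right)}} = \frac{83004}{-227 + \left(\left(3 - 2\right)^{2}\right)^{2}} = \frac{83004}{-227 + \left(1^{2}\right)^{2}} = \frac{83004}{-227 + 1^{2}} = \frac{83004}{-227 + 1} = \frac{83004}{-226} = 83004 \left(- \frac{1}{226}\right) = - \frac{41502}{113}$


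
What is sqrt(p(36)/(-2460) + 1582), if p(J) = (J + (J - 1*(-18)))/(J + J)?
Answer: 5*sqrt(15317805)/492 ≈ 39.774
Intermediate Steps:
p(J) = (18 + 2*J)/(2*J) (p(J) = (J + (J + 18))/((2*J)) = (J + (18 + J))*(1/(2*J)) = (18 + 2*J)*(1/(2*J)) = (18 + 2*J)/(2*J))
sqrt(p(36)/(-2460) + 1582) = sqrt(((9 + 36)/36)/(-2460) + 1582) = sqrt(((1/36)*45)*(-1/2460) + 1582) = sqrt((5/4)*(-1/2460) + 1582) = sqrt(-1/1968 + 1582) = sqrt(3113375/1968) = 5*sqrt(15317805)/492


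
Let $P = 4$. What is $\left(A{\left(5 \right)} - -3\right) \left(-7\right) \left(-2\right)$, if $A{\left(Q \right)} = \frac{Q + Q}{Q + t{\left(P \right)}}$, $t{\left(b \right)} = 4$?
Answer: $\frac{518}{9} \approx 57.556$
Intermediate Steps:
$A{\left(Q \right)} = \frac{2 Q}{4 + Q}$ ($A{\left(Q \right)} = \frac{Q + Q}{Q + 4} = \frac{2 Q}{4 + Q}$)
$\left(A{\left(5 \right)} - -3\right) \left(-7\right) \left(-2\right) = \left(2 \cdot 5 \frac{1}{4 + 5} - -3\right) \left(-7\right) \left(-2\right) = \left(2 \cdot 5 \cdot \frac{1}{9} + 3\right) \left(-7\right) \left(-2\right) = \left(\frac{10}{9} + 3\right) \left(-7\right) \left(-2\right) = \frac{37}{9} \left(-7\right) \left(-2\right) = \left(- \frac{259}{9}\right) \left(-2\right) = \frac{518}{9}$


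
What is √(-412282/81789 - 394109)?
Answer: I*√2636402434423287/81789 ≈ 627.79*I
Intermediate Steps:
√(-412282/81789 - 394109) = √(-32234193283/81789) = I*√2636402434423287/81789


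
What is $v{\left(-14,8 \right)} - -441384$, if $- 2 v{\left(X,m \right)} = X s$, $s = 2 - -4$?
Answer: $441426$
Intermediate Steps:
$s = 6$ ($s = 2 + 4 = 6$)
$v{\left(X,m \right)} = - 3 X$ ($v{\left(X,m \right)} = - \frac{X 6}{2} = - \frac{6 X}{2} = - 3 X$)
$v{\left(-14,8 \right)} - -441384 = \left(-3\right) \left(-14\right) - -441384 = 42 + 441384 = 441426$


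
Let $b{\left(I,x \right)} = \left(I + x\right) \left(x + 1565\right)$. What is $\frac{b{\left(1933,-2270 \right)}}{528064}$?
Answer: $\frac{237585}{528064} \approx 0.44992$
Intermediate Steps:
$b{\left(I,x \right)} = \left(1565 + x\right) \left(I + x\right)$ ($b{\left(I,x \right)} = \left(I + x\right) \left(1565 + x\right) = \left(1565 + x\right) \left(I + x\right)$)
$\frac{b{\left(1933,-2270 \right)}}{528064} = \frac{\left(-2270\right)^{2} + 1565 \cdot 1933 + 1565 \left(-2270\right) + 1933 \left(-2270\right)}{528064} = \left(5152900 + 3025145 - 3552550 - 4387910\right) \frac{1}{528064} = 237585 \cdot \frac{1}{528064} = \frac{237585}{528064}$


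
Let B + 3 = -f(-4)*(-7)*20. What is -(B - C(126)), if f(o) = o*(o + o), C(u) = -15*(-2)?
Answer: -4447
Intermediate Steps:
C(u) = 30
f(o) = 2*o**2 (f(o) = o*(2*o) = 2*o**2)
B = 4477 (B = -3 - (2*(-4)**2)*(-7)*20 = -3 - (2*16)*(-7)*20 = -3 - 32*(-7)*20 = -3 - (-224)*20 = -3 - 1*(-4480) = -3 + 4480 = 4477)
-(B - C(126)) = -(4477 - 1*30) = -(4477 - 30) = -1*4447 = -4447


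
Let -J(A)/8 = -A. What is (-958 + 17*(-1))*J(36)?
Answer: -280800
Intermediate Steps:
J(A) = 8*A (J(A) = -(-8)*A = 8*A)
(-958 + 17*(-1))*J(36) = (-958 + 17*(-1))*(8*36) = (-958 - 17)*288 = -975*288 = -280800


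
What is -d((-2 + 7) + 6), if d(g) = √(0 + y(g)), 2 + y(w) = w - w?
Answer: -I*√2 ≈ -1.4142*I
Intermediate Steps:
y(w) = -2 (y(w) = -2 + (w - w) = -2 + 0 = -2)
d(g) = I*√2 (d(g) = √(0 - 2) = √(-2) = I*√2)
-d((-2 + 7) + 6) = -I*√2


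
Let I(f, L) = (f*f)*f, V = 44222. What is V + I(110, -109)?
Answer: 1375222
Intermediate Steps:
I(f, L) = f³ (I(f, L) = f²*f = f³)
V + I(110, -109) = 44222 + 110³ = 44222 + 1331000 = 1375222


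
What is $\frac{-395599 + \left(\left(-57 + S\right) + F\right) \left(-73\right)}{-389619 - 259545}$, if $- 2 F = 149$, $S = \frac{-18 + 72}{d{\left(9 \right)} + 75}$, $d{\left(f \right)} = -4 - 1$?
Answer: $\frac{9007969}{15147160} \approx 0.5947$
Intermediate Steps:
$d{\left(f \right)} = -5$ ($d{\left(f \right)} = -4 - 1 = -5$)
$S = \frac{27}{35}$ ($S = \frac{-18 + 72}{-5 + 75} = \frac{54}{70} = 54 \cdot \frac{1}{70} = \frac{27}{35} \approx 0.77143$)
$F = - \frac{149}{2}$ ($F = \left(- \frac{1}{2}\right) 149 = - \frac{149}{2} \approx -74.5$)
$\frac{-395599 + \left(\left(-57 + S\right) + F\right) \left(-73\right)}{-389619 - 259545} = \frac{-395599 + \left(\left(-57 + \frac{27}{35}\right) - \frac{149}{2}\right) \left(-73\right)}{-389619 - 259545} = \frac{-395599 + \left(- \frac{1968}{35} - \frac{149}{2}\right) \left(-73\right)}{-649164} = \left(-395599 - - \frac{668023}{70}\right) \left(- \frac{1}{649164}\right) = \left(-395599 + \frac{668023}{70}\right) \left(- \frac{1}{649164}\right) = \left(- \frac{27023907}{70}\right) \left(- \frac{1}{649164}\right) = \frac{9007969}{15147160}$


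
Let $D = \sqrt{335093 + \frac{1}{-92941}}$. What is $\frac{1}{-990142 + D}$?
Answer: $- \frac{46012393811}{45558788060871906} - \frac{\sqrt{180908950798987}}{22779394030435953} \approx -1.0105 \cdot 10^{-6}$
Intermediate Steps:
$D = \frac{4 \sqrt{180908950798987}}{92941}$ ($D = \sqrt{335093 - \frac{1}{92941}} = \sqrt{\frac{31143878512}{92941}} = \frac{4 \sqrt{180908950798987}}{92941} \approx 578.87$)
$\frac{1}{-990142 + D} = \frac{1}{-990142 + \frac{4 \sqrt{180908950798987}}{92941}}$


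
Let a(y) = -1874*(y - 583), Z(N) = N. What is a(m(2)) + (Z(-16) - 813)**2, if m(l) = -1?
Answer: 1781657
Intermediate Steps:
a(y) = 1092542 - 1874*y (a(y) = -1874*(-583 + y) = 1092542 - 1874*y)
a(m(2)) + (Z(-16) - 813)**2 = (1092542 - 1874*(-1)) + (-16 - 813)**2 = (1092542 + 1874) + (-829)**2 = 1094416 + 687241 = 1781657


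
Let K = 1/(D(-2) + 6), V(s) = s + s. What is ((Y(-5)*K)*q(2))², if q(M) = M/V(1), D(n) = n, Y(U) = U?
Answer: 25/16 ≈ 1.5625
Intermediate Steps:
V(s) = 2*s
K = ¼ (K = 1/(-2 + 6) = 1/4 = ¼ ≈ 0.25000)
q(M) = M/2 (q(M) = M/((2*1)) = M/2)
((Y(-5)*K)*q(2))² = ((-5*¼)*((½)*2))² = (-5/4*1)² = (-5/4)² = 25/16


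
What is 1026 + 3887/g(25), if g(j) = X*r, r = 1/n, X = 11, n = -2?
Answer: 3512/11 ≈ 319.27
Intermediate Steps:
r = -1/2 (r = 1/(-2) = -1/2 ≈ -0.50000)
g(j) = -11/2 (g(j) = 11*(-1/2) = -11/2)
1026 + 3887/g(25) = 1026 + 3887/(-11/2) = 1026 + 3887*(-2/11) = 1026 - 7774/11 = 3512/11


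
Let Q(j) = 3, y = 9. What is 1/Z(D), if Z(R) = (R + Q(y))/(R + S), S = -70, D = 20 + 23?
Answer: -27/46 ≈ -0.58696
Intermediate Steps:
D = 43
Z(R) = (3 + R)/(-70 + R) (Z(R) = (R + 3)/(R - 70) = (3 + R)/(-70 + R))
1/Z(D) = 1/((3 + 43)/(-70 + 43)) = 1/(46/(-27)) = 1/(-1/27*46) = 1/(-46/27) = -27/46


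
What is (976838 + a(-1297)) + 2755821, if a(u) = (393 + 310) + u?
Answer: 3732065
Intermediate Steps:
a(u) = 703 + u
(976838 + a(-1297)) + 2755821 = (976838 + (703 - 1297)) + 2755821 = (976838 - 594) + 2755821 = 976244 + 2755821 = 3732065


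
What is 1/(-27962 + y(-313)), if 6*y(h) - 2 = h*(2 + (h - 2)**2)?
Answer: -2/10408607 ≈ -1.9215e-7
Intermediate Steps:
y(h) = 1/3 + h*(2 + (-2 + h)**2)/6 (y(h) = 1/3 + (h*(2 + (h - 2)**2))/6 = 1/3 + (h*(2 + (-2 + h)**2))/6 = 1/3 + h*(2 + (-2 + h)**2)/6)
1/(-27962 + y(-313)) = 1/(-27962 + (1/3 + (1/3)*(-313) + (1/6)*(-313)*(-2 - 313)**2)) = 1/(-27962 + (1/3 - 313/3 + (1/6)*(-313)*(-315)**2)) = 1/(-27962 + (1/3 - 313/3 + (1/6)*(-313)*99225)) = 1/(-27962 + (1/3 - 313/3 - 10352475/2)) = 1/(-27962 - 10352683/2) = 1/(-10408607/2) = -2/10408607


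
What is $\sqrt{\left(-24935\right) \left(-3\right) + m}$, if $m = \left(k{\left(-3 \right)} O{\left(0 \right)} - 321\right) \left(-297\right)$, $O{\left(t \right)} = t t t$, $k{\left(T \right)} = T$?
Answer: $\sqrt{170142} \approx 412.48$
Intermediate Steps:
$O{\left(t \right)} = t^{3}$ ($O{\left(t \right)} = t^{2} t = t^{3}$)
$m = 95337$ ($m = \left(- 3 \cdot 0^{3} - 321\right) \left(-297\right) = \left(\left(-3\right) 0 - 321\right) \left(-297\right) = \left(0 - 321\right) \left(-297\right) = \left(-321\right) \left(-297\right) = 95337$)
$\sqrt{\left(-24935\right) \left(-3\right) + m} = \sqrt{\left(-24935\right) \left(-3\right) + 95337} = \sqrt{74805 + 95337} = \sqrt{170142}$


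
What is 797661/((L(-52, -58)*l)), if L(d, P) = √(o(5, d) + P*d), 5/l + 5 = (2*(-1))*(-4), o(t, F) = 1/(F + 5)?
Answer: 2392983*√6662297/708755 ≈ 8714.8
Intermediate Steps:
o(t, F) = 1/(5 + F)
l = 5/3 (l = 5/(-5 + (2*(-1))*(-4)) = 5/(-5 - 2*(-4)) = 5/(-5 + 8) = 5/3 ≈ 1.6667)
L(d, P) = √(1/(5 + d) + P*d)
797661/((L(-52, -58)*l)) = 797661/((√((1 - 58*(-52)*(5 - 52))/(5 - 52))*(5/3))) = 797661/((√((1 - 58*(-52)*(-47))/(-47))*(5/3))) = 797661/((√(-(1 - 141752)/47)*(5/3))) = 797661/((√(-1/47*(-141751))*(5/3))) = 797661/((√(141751/47)*(5/3))) = 797661/(((√6662297/47)*(5/3))) = 797661/((5*√6662297/141)) = 797661*(3*√6662297/708755) = 2392983*√6662297/708755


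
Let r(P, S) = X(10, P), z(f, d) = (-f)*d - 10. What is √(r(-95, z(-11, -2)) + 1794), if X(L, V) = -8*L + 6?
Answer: 2*√430 ≈ 41.473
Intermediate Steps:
X(L, V) = 6 - 8*L
z(f, d) = -10 - d*f (z(f, d) = -d*f - 10 = -10 - d*f)
r(P, S) = -74 (r(P, S) = 6 - 8*10 = 6 - 80 = -74)
√(r(-95, z(-11, -2)) + 1794) = √(-74 + 1794) = √1720 = 2*√430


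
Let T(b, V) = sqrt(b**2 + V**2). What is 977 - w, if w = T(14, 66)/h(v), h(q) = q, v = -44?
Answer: 977 + sqrt(1138)/22 ≈ 978.53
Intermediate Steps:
T(b, V) = sqrt(V**2 + b**2)
w = -sqrt(1138)/22 (w = sqrt(66**2 + 14**2)/(-44) = sqrt(4356 + 196)*(-1/44) = sqrt(4552)*(-1/44) = (2*sqrt(1138))*(-1/44) = -sqrt(1138)/22 ≈ -1.5334)
977 - w = 977 - (-1)*sqrt(1138)/22 = 977 + sqrt(1138)/22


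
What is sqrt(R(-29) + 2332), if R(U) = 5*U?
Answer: 27*sqrt(3) ≈ 46.765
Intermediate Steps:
sqrt(R(-29) + 2332) = sqrt(5*(-29) + 2332) = sqrt(-145 + 2332) = sqrt(2187) = 27*sqrt(3)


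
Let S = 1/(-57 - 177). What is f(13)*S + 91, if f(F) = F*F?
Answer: 1625/18 ≈ 90.278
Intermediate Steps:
f(F) = F**2
S = -1/234 (S = 1/(-234) = -1/234 ≈ -0.0042735)
f(13)*S + 91 = 13**2*(-1/234) + 91 = 169*(-1/234) + 91 = -13/18 + 91 = 1625/18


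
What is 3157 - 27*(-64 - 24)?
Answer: 5533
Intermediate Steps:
3157 - 27*(-64 - 24) = 3157 - 27*(-88) = 3157 + 2376 = 5533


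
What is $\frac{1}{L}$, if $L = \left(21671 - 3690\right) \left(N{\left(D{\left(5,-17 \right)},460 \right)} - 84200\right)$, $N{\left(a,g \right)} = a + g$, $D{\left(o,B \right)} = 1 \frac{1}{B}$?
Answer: $- \frac{17}{25597409961} \approx -6.6413 \cdot 10^{-10}$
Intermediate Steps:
$D{\left(o,B \right)} = \frac{1}{B}$
$L = - \frac{25597409961}{17}$ ($L = \left(21671 - 3690\right) \left(\left(\frac{1}{-17} + 460\right) - 84200\right) = 17981 \left(\left(- \frac{1}{17} + 460\right) - 84200\right) = 17981 \left(\frac{7819}{17} - 84200\right) = 17981 \left(- \frac{1423581}{17}\right) = - \frac{25597409961}{17} \approx -1.5057 \cdot 10^{9}$)
$\frac{1}{L} = \frac{1}{- \frac{25597409961}{17}} = - \frac{17}{25597409961}$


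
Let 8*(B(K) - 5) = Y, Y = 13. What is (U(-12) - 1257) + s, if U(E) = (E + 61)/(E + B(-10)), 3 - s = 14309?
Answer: -669601/43 ≈ -15572.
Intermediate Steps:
s = -14306 (s = 3 - 1*14309 = 3 - 14309 = -14306)
B(K) = 53/8 (B(K) = 5 + (1/8)*13 = 5 + 13/8 = 53/8)
U(E) = (61 + E)/(53/8 + E) (U(E) = (E + 61)/(E + 53/8) = (61 + E)/(53/8 + E))
(U(-12) - 1257) + s = (8*(61 - 12)/(53 + 8*(-12)) - 1257) - 14306 = (8*49/(53 - 96) - 1257) - 14306 = (8*49/(-43) - 1257) - 14306 = (8*(-1/43)*49 - 1257) - 14306 = (-392/43 - 1257) - 14306 = -54443/43 - 14306 = -669601/43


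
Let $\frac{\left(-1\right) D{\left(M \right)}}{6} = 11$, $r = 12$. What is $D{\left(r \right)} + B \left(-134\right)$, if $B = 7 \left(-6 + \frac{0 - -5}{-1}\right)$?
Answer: $10252$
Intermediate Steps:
$D{\left(M \right)} = -66$ ($D{\left(M \right)} = \left(-6\right) 11 = -66$)
$B = -77$ ($B = 7 \left(-6 + \left(0 + 5\right) \left(-1\right)\right) = 7 \left(-6 + 5 \left(-1\right)\right) = 7 \left(-6 - 5\right) = 7 \left(-11\right) = -77$)
$D{\left(r \right)} + B \left(-134\right) = -66 - -10318 = -66 + 10318 = 10252$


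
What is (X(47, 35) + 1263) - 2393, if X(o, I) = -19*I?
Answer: -1795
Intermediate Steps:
(X(47, 35) + 1263) - 2393 = (-19*35 + 1263) - 2393 = (-665 + 1263) - 2393 = 598 - 2393 = -1795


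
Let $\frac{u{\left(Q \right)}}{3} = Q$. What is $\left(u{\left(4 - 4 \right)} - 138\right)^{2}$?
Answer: $19044$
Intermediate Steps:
$u{\left(Q \right)} = 3 Q$
$\left(u{\left(4 - 4 \right)} - 138\right)^{2} = \left(3 \left(4 - 4\right) - 138\right)^{2} = \left(3 \cdot 0 - 138\right)^{2} = \left(0 - 138\right)^{2} = \left(-138\right)^{2} = 19044$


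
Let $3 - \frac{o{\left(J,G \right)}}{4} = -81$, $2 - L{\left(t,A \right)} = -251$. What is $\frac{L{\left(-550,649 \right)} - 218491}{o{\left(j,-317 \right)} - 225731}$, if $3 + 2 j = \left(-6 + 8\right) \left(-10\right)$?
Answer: $\frac{218238}{225395} \approx 0.96825$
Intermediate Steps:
$j = - \frac{23}{2}$ ($j = - \frac{3}{2} + \frac{\left(-6 + 8\right) \left(-10\right)}{2} = - \frac{3}{2} + \frac{2 \left(-10\right)}{2} = - \frac{3}{2} + \frac{1}{2} \left(-20\right) = - \frac{3}{2} - 10 = - \frac{23}{2} \approx -11.5$)
$L{\left(t,A \right)} = 253$ ($L{\left(t,A \right)} = 2 - -251 = 2 + 251 = 253$)
$o{\left(J,G \right)} = 336$ ($o{\left(J,G \right)} = 12 - -324 = 12 + 324 = 336$)
$\frac{L{\left(-550,649 \right)} - 218491}{o{\left(j,-317 \right)} - 225731} = \frac{253 - 218491}{336 - 225731} = - \frac{218238}{-225395} = \left(-218238\right) \left(- \frac{1}{225395}\right) = \frac{218238}{225395}$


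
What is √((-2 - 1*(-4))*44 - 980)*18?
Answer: 36*I*√223 ≈ 537.59*I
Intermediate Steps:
√((-2 - 1*(-4))*44 - 980)*18 = √((-2 + 4)*44 - 980)*18 = √(2*44 - 980)*18 = √(88 - 980)*18 = √(-892)*18 = (2*I*√223)*18 = 36*I*√223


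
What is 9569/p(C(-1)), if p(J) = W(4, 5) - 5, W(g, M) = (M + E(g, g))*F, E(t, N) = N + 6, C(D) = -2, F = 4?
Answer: 9569/55 ≈ 173.98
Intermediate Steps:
E(t, N) = 6 + N
W(g, M) = 24 + 4*M + 4*g (W(g, M) = (M + (6 + g))*4 = (6 + M + g)*4 = 24 + 4*M + 4*g)
p(J) = 55 (p(J) = (24 + 4*5 + 4*4) - 5 = (24 + 20 + 16) - 5 = 60 - 5 = 55)
9569/p(C(-1)) = 9569/55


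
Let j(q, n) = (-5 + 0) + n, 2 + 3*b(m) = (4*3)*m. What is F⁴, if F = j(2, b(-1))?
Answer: 707281/81 ≈ 8731.9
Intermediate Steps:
b(m) = -⅔ + 4*m (b(m) = -⅔ + ((4*3)*m)/3 = -⅔ + (12*m)/3 = -⅔ + 4*m)
j(q, n) = -5 + n
F = -29/3 (F = -5 + (-⅔ + 4*(-1)) = -5 + (-⅔ - 4) = -5 - 14/3 = -29/3 ≈ -9.6667)
F⁴ = (-29/3)⁴ = 707281/81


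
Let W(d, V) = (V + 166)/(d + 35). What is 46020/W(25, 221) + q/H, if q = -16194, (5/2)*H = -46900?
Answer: 2878132171/403340 ≈ 7135.8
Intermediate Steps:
W(d, V) = (166 + V)/(35 + d)
H = -18760 (H = (⅖)*(-46900) = -18760)
46020/W(25, 221) + q/H = 46020/(((166 + 221)/(35 + 25))) - 16194/(-18760) = 46020/((387/60)) - 16194*(-1/18760) = 46020/(((1/60)*387)) + 8097/9380 = 46020/(129/20) + 8097/9380 = 46020*(20/129) + 8097/9380 = 306800/43 + 8097/9380 = 2878132171/403340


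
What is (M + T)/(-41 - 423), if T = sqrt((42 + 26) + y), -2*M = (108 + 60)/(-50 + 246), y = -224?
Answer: 3/3248 - I*sqrt(39)/232 ≈ 0.00092365 - 0.026918*I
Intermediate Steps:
M = -3/7 (M = -(108 + 60)/(2*(-50 + 246)) = -84/196 = -1/2*6/7 = -3/7 ≈ -0.42857)
T = 2*I*sqrt(39) (T = sqrt((42 + 26) - 224) = sqrt(68 - 224) = sqrt(-156) = 2*I*sqrt(39) ≈ 12.49*I)
(M + T)/(-41 - 423) = (-3/7 + 2*I*sqrt(39))/(-41 - 423) = (-3/7 + 2*I*sqrt(39))/(-464) = (-3/7 + 2*I*sqrt(39))*(-1/464) = 3/3248 - I*sqrt(39)/232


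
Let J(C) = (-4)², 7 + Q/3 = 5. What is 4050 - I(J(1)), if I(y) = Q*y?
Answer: 4146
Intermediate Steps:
Q = -6 (Q = -21 + 3*5 = -21 + 15 = -6)
J(C) = 16
I(y) = -6*y
4050 - I(J(1)) = 4050 - (-6)*16 = 4050 - 1*(-96) = 4050 + 96 = 4146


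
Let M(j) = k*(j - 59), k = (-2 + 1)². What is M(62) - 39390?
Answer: -39387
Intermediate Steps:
k = 1 (k = (-1)² = 1)
M(j) = -59 + j (M(j) = 1*(j - 59) = 1*(-59 + j) = -59 + j)
M(62) - 39390 = (-59 + 62) - 39390 = 3 - 39390 = -39387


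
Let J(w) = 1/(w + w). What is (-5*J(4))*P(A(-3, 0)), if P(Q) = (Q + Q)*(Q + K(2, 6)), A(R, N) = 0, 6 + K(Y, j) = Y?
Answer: 0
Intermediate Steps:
K(Y, j) = -6 + Y
J(w) = 1/(2*w)
P(Q) = 2*Q*(-4 + Q) (P(Q) = (Q + Q)*(Q + (-6 + 2)) = (2*Q)*(Q - 4) = (2*Q)*(-4 + Q) = 2*Q*(-4 + Q))
(-5*J(4))*P(A(-3, 0)) = (-5/(2*4))*(2*0*(-4 + 0)) = (-5/(2*4))*(2*0*(-4)) = -5*⅛*0 = -5/8*0 = 0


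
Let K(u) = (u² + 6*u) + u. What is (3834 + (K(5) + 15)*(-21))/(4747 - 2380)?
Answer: 251/263 ≈ 0.95437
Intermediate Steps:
K(u) = u² + 7*u
(3834 + (K(5) + 15)*(-21))/(4747 - 2380) = (3834 + (5*(7 + 5) + 15)*(-21))/(4747 - 2380) = (3834 + (5*12 + 15)*(-21))/2367 = (3834 + (60 + 15)*(-21))*(1/2367) = (3834 + 75*(-21))*(1/2367) = (3834 - 1575)*(1/2367) = 2259*(1/2367) = 251/263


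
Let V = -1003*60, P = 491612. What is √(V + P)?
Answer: 2*√107858 ≈ 656.83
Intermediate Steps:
V = -60180
√(V + P) = √(-60180 + 491612) = √431432 = 2*√107858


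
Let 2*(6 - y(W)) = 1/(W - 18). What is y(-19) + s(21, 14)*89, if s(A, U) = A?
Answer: 138751/74 ≈ 1875.0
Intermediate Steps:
y(W) = 6 - 1/(2*(-18 + W)) (y(W) = 6 - 1/(2*(W - 18)) = 6 - 1/(2*(-18 + W)))
y(-19) + s(21, 14)*89 = (-217 + 12*(-19))/(2*(-18 - 19)) + 21*89 = (1/2)*(-217 - 228)/(-37) + 1869 = (1/2)*(-1/37)*(-445) + 1869 = 445/74 + 1869 = 138751/74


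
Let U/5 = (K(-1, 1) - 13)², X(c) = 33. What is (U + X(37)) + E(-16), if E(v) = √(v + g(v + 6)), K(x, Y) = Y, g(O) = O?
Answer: 753 + I*√26 ≈ 753.0 + 5.099*I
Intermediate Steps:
E(v) = √(6 + 2*v) (E(v) = √(v + (v + 6)) = √(v + (6 + v)) = √(6 + 2*v))
U = 720 (U = 5*(1 - 13)² = 5*(-12)² = 5*144 = 720)
(U + X(37)) + E(-16) = (720 + 33) + √(6 + 2*(-16)) = 753 + √(6 - 32) = 753 + √(-26) = 753 + I*√26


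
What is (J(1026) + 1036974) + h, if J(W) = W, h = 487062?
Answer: 1525062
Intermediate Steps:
(J(1026) + 1036974) + h = (1026 + 1036974) + 487062 = 1038000 + 487062 = 1525062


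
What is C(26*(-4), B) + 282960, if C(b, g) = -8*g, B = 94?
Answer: 282208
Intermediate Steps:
C(26*(-4), B) + 282960 = -8*94 + 282960 = -752 + 282960 = 282208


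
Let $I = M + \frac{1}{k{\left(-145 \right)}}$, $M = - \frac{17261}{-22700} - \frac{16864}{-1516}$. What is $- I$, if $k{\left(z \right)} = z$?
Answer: $- \frac{2963387791}{249495700} \approx -11.878$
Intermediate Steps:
$M = \frac{102245119}{8603300}$ ($M = \left(-17261\right) \left(- \frac{1}{22700}\right) - - \frac{4216}{379} = \frac{17261}{22700} + \frac{4216}{379} = \frac{102245119}{8603300} \approx 11.884$)
$I = \frac{2963387791}{249495700}$ ($I = \frac{102245119}{8603300} + \frac{1}{-145} = \frac{102245119}{8603300} - \frac{1}{145} = \frac{2963387791}{249495700} \approx 11.878$)
$- I = \left(-1\right) \frac{2963387791}{249495700} = - \frac{2963387791}{249495700}$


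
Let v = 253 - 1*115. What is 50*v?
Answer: 6900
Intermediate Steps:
v = 138 (v = 253 - 115 = 138)
50*v = 50*138 = 6900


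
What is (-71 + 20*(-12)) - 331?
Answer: -642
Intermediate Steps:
(-71 + 20*(-12)) - 331 = (-71 - 240) - 331 = -311 - 331 = -642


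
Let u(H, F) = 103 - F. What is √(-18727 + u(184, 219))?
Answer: I*√18843 ≈ 137.27*I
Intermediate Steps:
√(-18727 + u(184, 219)) = √(-18727 + (103 - 1*219)) = √(-18727 + (103 - 219)) = √(-18727 - 116) = √(-18843) = I*√18843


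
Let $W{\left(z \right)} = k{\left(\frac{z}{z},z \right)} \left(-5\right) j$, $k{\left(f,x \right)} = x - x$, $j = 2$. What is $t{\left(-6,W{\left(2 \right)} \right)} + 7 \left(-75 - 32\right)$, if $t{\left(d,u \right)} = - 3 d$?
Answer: $-731$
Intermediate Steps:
$k{\left(f,x \right)} = 0$
$W{\left(z \right)} = 0$ ($W{\left(z \right)} = 0 \left(-5\right) 2 = 0 \cdot 2 = 0$)
$t{\left(-6,W{\left(2 \right)} \right)} + 7 \left(-75 - 32\right) = \left(-3\right) \left(-6\right) + 7 \left(-75 - 32\right) = 18 + 7 \left(-75 - 32\right) = 18 + 7 \left(-107\right) = 18 - 749 = -731$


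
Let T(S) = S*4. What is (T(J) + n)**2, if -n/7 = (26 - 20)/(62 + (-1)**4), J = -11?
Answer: 17956/9 ≈ 1995.1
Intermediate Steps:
T(S) = 4*S
n = -2/3 (n = -7*(26 - 20)/(62 + (-1)**4) = -42/(62 + 1) = -42/63 = -7*2/21 = -2/3 ≈ -0.66667)
(T(J) + n)**2 = (4*(-11) - 2/3)**2 = (-44 - 2/3)**2 = (-134/3)**2 = 17956/9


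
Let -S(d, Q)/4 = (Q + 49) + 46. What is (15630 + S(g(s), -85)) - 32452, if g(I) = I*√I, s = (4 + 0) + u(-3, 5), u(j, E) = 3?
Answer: -16862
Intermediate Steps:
s = 7 (s = (4 + 0) + 3 = 4 + 3 = 7)
g(I) = I^(3/2)
S(d, Q) = -380 - 4*Q (S(d, Q) = -4*((Q + 49) + 46) = -4*((49 + Q) + 46) = -4*(95 + Q) = -380 - 4*Q)
(15630 + S(g(s), -85)) - 32452 = (15630 + (-380 - 4*(-85))) - 32452 = (15630 + (-380 + 340)) - 32452 = (15630 - 40) - 32452 = 15590 - 32452 = -16862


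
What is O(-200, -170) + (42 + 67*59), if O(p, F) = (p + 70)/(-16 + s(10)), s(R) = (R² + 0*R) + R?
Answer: 187700/47 ≈ 3993.6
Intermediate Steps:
s(R) = R + R² (s(R) = (R² + 0) + R = R² + R = R + R²)
O(p, F) = 35/47 + p/94 (O(p, F) = (p + 70)/(-16 + 10*(1 + 10)) = (70 + p)/(-16 + 10*11) = (70 + p)/(-16 + 110) = (70 + p)/94 = (70 + p)*(1/94) = 35/47 + p/94)
O(-200, -170) + (42 + 67*59) = (35/47 + (1/94)*(-200)) + (42 + 67*59) = (35/47 - 100/47) + (42 + 3953) = -65/47 + 3995 = 187700/47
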